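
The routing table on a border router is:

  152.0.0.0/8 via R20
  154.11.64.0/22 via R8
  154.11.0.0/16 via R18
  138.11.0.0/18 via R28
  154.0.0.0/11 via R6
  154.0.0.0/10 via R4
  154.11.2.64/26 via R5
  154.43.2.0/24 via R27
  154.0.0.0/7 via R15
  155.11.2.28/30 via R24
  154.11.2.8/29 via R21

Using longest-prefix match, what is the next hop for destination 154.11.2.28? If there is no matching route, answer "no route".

R18

Routes whose prefix contains 154.11.2.28:
  154.0.0.0/7 (154.0.0.0 - 155.255.255.255) -> R15
  154.0.0.0/10 (154.0.0.0 - 154.63.255.255) -> R4
  154.0.0.0/11 (154.0.0.0 - 154.31.255.255) -> R6
  154.11.0.0/16 (154.11.0.0 - 154.11.255.255) -> R18
More-specific entries that do NOT match:
  155.11.2.28/30 (155.11.2.28 - 155.11.2.31) does not contain 154.11.2.28
  154.11.2.8/29 (154.11.2.8 - 154.11.2.15) does not contain 154.11.2.28
  154.11.2.64/26 (154.11.2.64 - 154.11.2.127) does not contain 154.11.2.28
  154.43.2.0/24 (154.43.2.0 - 154.43.2.255) does not contain 154.11.2.28
  154.11.64.0/22 (154.11.64.0 - 154.11.67.255) does not contain 154.11.2.28
  138.11.0.0/18 (138.11.0.0 - 138.11.63.255) does not contain 154.11.2.28
Longest matching prefix is /16 -> next hop R18.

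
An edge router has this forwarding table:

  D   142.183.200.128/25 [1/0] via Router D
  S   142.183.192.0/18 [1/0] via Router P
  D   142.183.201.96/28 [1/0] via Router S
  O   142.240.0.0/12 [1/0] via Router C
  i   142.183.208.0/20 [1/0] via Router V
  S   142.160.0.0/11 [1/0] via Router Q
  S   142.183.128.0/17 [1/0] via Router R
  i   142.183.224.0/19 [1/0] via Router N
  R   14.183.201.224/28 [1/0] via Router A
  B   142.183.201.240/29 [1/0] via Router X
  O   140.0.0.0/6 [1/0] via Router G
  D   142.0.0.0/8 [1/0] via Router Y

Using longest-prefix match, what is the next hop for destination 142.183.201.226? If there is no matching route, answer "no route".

Router P

Routes whose prefix contains 142.183.201.226:
  140.0.0.0/6 (140.0.0.0 - 143.255.255.255) -> Router G
  142.0.0.0/8 (142.0.0.0 - 142.255.255.255) -> Router Y
  142.160.0.0/11 (142.160.0.0 - 142.191.255.255) -> Router Q
  142.183.128.0/17 (142.183.128.0 - 142.183.255.255) -> Router R
  142.183.192.0/18 (142.183.192.0 - 142.183.255.255) -> Router P
More-specific entries that do NOT match:
  142.183.201.240/29 (142.183.201.240 - 142.183.201.247) does not contain 142.183.201.226
  142.183.201.96/28 (142.183.201.96 - 142.183.201.111) does not contain 142.183.201.226
  14.183.201.224/28 (14.183.201.224 - 14.183.201.239) does not contain 142.183.201.226
  142.183.200.128/25 (142.183.200.128 - 142.183.200.255) does not contain 142.183.201.226
  142.183.208.0/20 (142.183.208.0 - 142.183.223.255) does not contain 142.183.201.226
  142.183.224.0/19 (142.183.224.0 - 142.183.255.255) does not contain 142.183.201.226
Longest matching prefix is /18 -> next hop Router P.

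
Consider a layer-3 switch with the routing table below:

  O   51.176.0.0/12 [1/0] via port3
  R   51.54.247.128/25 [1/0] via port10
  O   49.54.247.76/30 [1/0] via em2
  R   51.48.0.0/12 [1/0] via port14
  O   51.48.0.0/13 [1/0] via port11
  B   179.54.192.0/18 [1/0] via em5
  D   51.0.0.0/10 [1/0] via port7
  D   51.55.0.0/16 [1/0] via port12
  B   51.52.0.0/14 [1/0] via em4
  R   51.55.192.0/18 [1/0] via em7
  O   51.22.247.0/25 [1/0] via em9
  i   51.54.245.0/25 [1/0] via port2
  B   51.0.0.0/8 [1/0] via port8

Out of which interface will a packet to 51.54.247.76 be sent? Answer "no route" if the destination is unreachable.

Routes whose prefix contains 51.54.247.76:
  51.0.0.0/8 (51.0.0.0 - 51.255.255.255) -> port8
  51.0.0.0/10 (51.0.0.0 - 51.63.255.255) -> port7
  51.48.0.0/12 (51.48.0.0 - 51.63.255.255) -> port14
  51.48.0.0/13 (51.48.0.0 - 51.55.255.255) -> port11
  51.52.0.0/14 (51.52.0.0 - 51.55.255.255) -> em4
More-specific entries that do NOT match:
  49.54.247.76/30 (49.54.247.76 - 49.54.247.79) does not contain 51.54.247.76
  51.54.247.128/25 (51.54.247.128 - 51.54.247.255) does not contain 51.54.247.76
  51.22.247.0/25 (51.22.247.0 - 51.22.247.127) does not contain 51.54.247.76
  51.54.245.0/25 (51.54.245.0 - 51.54.245.127) does not contain 51.54.247.76
  179.54.192.0/18 (179.54.192.0 - 179.54.255.255) does not contain 51.54.247.76
  51.55.192.0/18 (51.55.192.0 - 51.55.255.255) does not contain 51.54.247.76
  51.55.0.0/16 (51.55.0.0 - 51.55.255.255) does not contain 51.54.247.76
Longest matching prefix is /14 -> interface em4.

em4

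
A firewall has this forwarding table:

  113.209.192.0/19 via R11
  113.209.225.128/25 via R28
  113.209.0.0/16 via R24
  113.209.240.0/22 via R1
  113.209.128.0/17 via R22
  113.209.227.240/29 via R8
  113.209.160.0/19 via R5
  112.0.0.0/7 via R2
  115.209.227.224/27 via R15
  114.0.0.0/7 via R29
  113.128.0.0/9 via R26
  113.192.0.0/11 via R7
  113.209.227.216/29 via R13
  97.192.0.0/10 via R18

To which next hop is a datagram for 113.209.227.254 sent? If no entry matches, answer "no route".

Routes whose prefix contains 113.209.227.254:
  112.0.0.0/7 (112.0.0.0 - 113.255.255.255) -> R2
  113.128.0.0/9 (113.128.0.0 - 113.255.255.255) -> R26
  113.192.0.0/11 (113.192.0.0 - 113.223.255.255) -> R7
  113.209.0.0/16 (113.209.0.0 - 113.209.255.255) -> R24
  113.209.128.0/17 (113.209.128.0 - 113.209.255.255) -> R22
More-specific entries that do NOT match:
  113.209.227.240/29 (113.209.227.240 - 113.209.227.247) does not contain 113.209.227.254
  113.209.227.216/29 (113.209.227.216 - 113.209.227.223) does not contain 113.209.227.254
  115.209.227.224/27 (115.209.227.224 - 115.209.227.255) does not contain 113.209.227.254
  113.209.225.128/25 (113.209.225.128 - 113.209.225.255) does not contain 113.209.227.254
  113.209.240.0/22 (113.209.240.0 - 113.209.243.255) does not contain 113.209.227.254
  113.209.192.0/19 (113.209.192.0 - 113.209.223.255) does not contain 113.209.227.254
  113.209.160.0/19 (113.209.160.0 - 113.209.191.255) does not contain 113.209.227.254
Longest matching prefix is /17 -> next hop R22.

R22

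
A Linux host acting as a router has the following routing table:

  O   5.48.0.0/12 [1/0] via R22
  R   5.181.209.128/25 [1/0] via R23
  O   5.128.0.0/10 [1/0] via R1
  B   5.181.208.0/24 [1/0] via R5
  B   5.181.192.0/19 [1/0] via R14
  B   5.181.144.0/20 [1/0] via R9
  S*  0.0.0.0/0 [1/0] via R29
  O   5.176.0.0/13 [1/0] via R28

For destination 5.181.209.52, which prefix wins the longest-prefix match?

5.181.192.0/19

Entries matching 5.181.209.52:
  0.0.0.0/0 (default, matches everything)
  5.128.0.0/10 (5.128.0.0 - 5.191.255.255)
  5.176.0.0/13 (5.176.0.0 - 5.183.255.255)
  5.181.192.0/19 (5.181.192.0 - 5.181.223.255)
Most specific is 5.181.192.0/19.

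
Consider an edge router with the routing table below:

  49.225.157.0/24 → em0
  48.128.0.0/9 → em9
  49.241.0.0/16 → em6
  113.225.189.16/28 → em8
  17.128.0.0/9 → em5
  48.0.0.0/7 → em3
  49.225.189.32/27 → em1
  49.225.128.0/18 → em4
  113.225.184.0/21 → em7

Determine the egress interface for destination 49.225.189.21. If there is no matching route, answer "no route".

Routes whose prefix contains 49.225.189.21:
  48.0.0.0/7 (48.0.0.0 - 49.255.255.255) -> em3
  49.225.128.0/18 (49.225.128.0 - 49.225.191.255) -> em4
More-specific entries that do NOT match:
  113.225.189.16/28 (113.225.189.16 - 113.225.189.31) does not contain 49.225.189.21
  49.225.189.32/27 (49.225.189.32 - 49.225.189.63) does not contain 49.225.189.21
  49.225.157.0/24 (49.225.157.0 - 49.225.157.255) does not contain 49.225.189.21
  113.225.184.0/21 (113.225.184.0 - 113.225.191.255) does not contain 49.225.189.21
Longest matching prefix is /18 -> interface em4.

em4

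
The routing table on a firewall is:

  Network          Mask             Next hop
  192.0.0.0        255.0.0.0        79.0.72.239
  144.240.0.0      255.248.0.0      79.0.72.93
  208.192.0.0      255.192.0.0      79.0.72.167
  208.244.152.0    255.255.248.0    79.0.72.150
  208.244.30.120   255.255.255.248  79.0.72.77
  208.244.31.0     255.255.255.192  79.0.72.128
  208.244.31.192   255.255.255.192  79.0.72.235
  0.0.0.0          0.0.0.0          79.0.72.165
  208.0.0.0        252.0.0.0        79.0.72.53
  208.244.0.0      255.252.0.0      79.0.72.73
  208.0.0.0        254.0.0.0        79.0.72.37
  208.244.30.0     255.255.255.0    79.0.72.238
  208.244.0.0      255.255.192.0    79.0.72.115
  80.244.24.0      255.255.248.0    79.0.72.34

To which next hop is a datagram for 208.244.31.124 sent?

Routes whose prefix contains 208.244.31.124:
  0.0.0.0/0 (default, matches everything) -> 79.0.72.165
  208.0.0.0/6 (208.0.0.0 - 211.255.255.255) -> 79.0.72.53
  208.0.0.0/7 (208.0.0.0 - 209.255.255.255) -> 79.0.72.37
  208.192.0.0/10 (208.192.0.0 - 208.255.255.255) -> 79.0.72.167
  208.244.0.0/14 (208.244.0.0 - 208.247.255.255) -> 79.0.72.73
  208.244.0.0/18 (208.244.0.0 - 208.244.63.255) -> 79.0.72.115
More-specific entries that do NOT match:
  208.244.30.120/29 (208.244.30.120 - 208.244.30.127) does not contain 208.244.31.124
  208.244.31.0/26 (208.244.31.0 - 208.244.31.63) does not contain 208.244.31.124
  208.244.31.192/26 (208.244.31.192 - 208.244.31.255) does not contain 208.244.31.124
  208.244.30.0/24 (208.244.30.0 - 208.244.30.255) does not contain 208.244.31.124
  208.244.152.0/21 (208.244.152.0 - 208.244.159.255) does not contain 208.244.31.124
  80.244.24.0/21 (80.244.24.0 - 80.244.31.255) does not contain 208.244.31.124
Longest matching prefix is /18 -> next hop 79.0.72.115.

79.0.72.115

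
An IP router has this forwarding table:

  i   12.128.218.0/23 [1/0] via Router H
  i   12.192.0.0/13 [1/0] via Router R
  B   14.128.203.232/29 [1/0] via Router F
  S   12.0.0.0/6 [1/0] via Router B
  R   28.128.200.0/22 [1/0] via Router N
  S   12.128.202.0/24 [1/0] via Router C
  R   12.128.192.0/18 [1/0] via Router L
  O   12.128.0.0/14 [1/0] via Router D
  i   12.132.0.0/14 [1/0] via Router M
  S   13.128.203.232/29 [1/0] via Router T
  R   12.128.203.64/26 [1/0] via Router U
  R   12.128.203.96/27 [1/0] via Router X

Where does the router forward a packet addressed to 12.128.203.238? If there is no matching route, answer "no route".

Router L

Routes whose prefix contains 12.128.203.238:
  12.0.0.0/6 (12.0.0.0 - 15.255.255.255) -> Router B
  12.128.0.0/14 (12.128.0.0 - 12.131.255.255) -> Router D
  12.128.192.0/18 (12.128.192.0 - 12.128.255.255) -> Router L
More-specific entries that do NOT match:
  14.128.203.232/29 (14.128.203.232 - 14.128.203.239) does not contain 12.128.203.238
  13.128.203.232/29 (13.128.203.232 - 13.128.203.239) does not contain 12.128.203.238
  12.128.203.96/27 (12.128.203.96 - 12.128.203.127) does not contain 12.128.203.238
  12.128.203.64/26 (12.128.203.64 - 12.128.203.127) does not contain 12.128.203.238
  12.128.202.0/24 (12.128.202.0 - 12.128.202.255) does not contain 12.128.203.238
  12.128.218.0/23 (12.128.218.0 - 12.128.219.255) does not contain 12.128.203.238
  28.128.200.0/22 (28.128.200.0 - 28.128.203.255) does not contain 12.128.203.238
Longest matching prefix is /18 -> next hop Router L.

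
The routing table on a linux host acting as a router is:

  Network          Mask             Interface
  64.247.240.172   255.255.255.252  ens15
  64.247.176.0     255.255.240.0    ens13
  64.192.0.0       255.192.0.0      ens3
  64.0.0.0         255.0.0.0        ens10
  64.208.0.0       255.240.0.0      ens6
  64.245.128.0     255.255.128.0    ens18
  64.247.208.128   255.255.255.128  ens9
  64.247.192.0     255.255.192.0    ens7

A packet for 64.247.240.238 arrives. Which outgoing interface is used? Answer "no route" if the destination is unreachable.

Routes whose prefix contains 64.247.240.238:
  64.0.0.0/8 (64.0.0.0 - 64.255.255.255) -> ens10
  64.192.0.0/10 (64.192.0.0 - 64.255.255.255) -> ens3
  64.247.192.0/18 (64.247.192.0 - 64.247.255.255) -> ens7
More-specific entries that do NOT match:
  64.247.240.172/30 (64.247.240.172 - 64.247.240.175) does not contain 64.247.240.238
  64.247.208.128/25 (64.247.208.128 - 64.247.208.255) does not contain 64.247.240.238
  64.247.176.0/20 (64.247.176.0 - 64.247.191.255) does not contain 64.247.240.238
Longest matching prefix is /18 -> interface ens7.

ens7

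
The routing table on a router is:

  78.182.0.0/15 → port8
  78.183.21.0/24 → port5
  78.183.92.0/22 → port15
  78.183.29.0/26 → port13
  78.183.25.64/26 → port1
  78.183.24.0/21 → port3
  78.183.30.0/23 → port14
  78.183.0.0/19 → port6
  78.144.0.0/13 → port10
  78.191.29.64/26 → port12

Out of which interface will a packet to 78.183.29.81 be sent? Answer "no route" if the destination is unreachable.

Routes whose prefix contains 78.183.29.81:
  78.182.0.0/15 (78.182.0.0 - 78.183.255.255) -> port8
  78.183.0.0/19 (78.183.0.0 - 78.183.31.255) -> port6
  78.183.24.0/21 (78.183.24.0 - 78.183.31.255) -> port3
More-specific entries that do NOT match:
  78.183.29.0/26 (78.183.29.0 - 78.183.29.63) does not contain 78.183.29.81
  78.183.25.64/26 (78.183.25.64 - 78.183.25.127) does not contain 78.183.29.81
  78.191.29.64/26 (78.191.29.64 - 78.191.29.127) does not contain 78.183.29.81
  78.183.21.0/24 (78.183.21.0 - 78.183.21.255) does not contain 78.183.29.81
  78.183.30.0/23 (78.183.30.0 - 78.183.31.255) does not contain 78.183.29.81
  78.183.92.0/22 (78.183.92.0 - 78.183.95.255) does not contain 78.183.29.81
Longest matching prefix is /21 -> interface port3.

port3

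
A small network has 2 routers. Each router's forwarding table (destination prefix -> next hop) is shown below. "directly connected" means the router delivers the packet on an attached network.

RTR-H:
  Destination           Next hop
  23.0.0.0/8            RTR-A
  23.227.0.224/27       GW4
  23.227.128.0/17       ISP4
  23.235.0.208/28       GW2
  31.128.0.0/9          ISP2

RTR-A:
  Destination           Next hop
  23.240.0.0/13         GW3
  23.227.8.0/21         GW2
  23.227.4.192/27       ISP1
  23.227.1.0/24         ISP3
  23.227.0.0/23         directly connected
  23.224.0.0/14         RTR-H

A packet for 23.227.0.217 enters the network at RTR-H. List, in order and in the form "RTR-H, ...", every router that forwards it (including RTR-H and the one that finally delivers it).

At RTR-H: longest match for 23.227.0.217 is 23.0.0.0/8 -> RTR-A
At RTR-A: longest match for 23.227.0.217 is 23.227.0.0/23 -> directly connected

RTR-H, RTR-A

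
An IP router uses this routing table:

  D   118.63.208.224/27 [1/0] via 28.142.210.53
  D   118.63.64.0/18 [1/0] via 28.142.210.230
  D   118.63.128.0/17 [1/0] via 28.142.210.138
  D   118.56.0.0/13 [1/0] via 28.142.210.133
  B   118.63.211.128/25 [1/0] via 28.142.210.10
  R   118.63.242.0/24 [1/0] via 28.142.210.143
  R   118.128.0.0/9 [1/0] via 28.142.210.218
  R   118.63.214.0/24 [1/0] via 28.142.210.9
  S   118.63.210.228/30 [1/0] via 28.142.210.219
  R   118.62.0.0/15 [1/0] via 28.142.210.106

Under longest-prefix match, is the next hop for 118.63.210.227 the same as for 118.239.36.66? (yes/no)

118.63.210.227: longest match 118.63.128.0/17 -> 28.142.210.138
118.239.36.66: longest match 118.128.0.0/9 -> 28.142.210.218

no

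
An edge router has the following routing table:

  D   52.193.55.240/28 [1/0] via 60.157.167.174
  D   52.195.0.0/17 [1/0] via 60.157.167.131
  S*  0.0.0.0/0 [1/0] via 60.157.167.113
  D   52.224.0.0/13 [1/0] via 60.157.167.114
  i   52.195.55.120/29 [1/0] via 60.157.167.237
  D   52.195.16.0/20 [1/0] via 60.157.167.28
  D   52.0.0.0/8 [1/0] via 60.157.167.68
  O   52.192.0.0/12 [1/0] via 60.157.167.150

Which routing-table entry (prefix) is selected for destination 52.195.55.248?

52.195.0.0/17

Entries matching 52.195.55.248:
  0.0.0.0/0 (default, matches everything)
  52.0.0.0/8 (52.0.0.0 - 52.255.255.255)
  52.192.0.0/12 (52.192.0.0 - 52.207.255.255)
  52.195.0.0/17 (52.195.0.0 - 52.195.127.255)
Most specific is 52.195.0.0/17.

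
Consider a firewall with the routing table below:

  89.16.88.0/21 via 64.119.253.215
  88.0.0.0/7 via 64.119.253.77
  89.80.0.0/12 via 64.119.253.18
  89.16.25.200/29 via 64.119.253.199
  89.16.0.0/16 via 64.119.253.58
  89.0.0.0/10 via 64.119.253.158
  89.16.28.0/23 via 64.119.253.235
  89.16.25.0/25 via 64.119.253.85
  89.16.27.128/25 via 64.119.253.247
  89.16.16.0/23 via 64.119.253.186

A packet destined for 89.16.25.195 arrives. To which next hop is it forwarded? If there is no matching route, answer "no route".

Routes whose prefix contains 89.16.25.195:
  88.0.0.0/7 (88.0.0.0 - 89.255.255.255) -> 64.119.253.77
  89.0.0.0/10 (89.0.0.0 - 89.63.255.255) -> 64.119.253.158
  89.16.0.0/16 (89.16.0.0 - 89.16.255.255) -> 64.119.253.58
More-specific entries that do NOT match:
  89.16.25.200/29 (89.16.25.200 - 89.16.25.207) does not contain 89.16.25.195
  89.16.25.0/25 (89.16.25.0 - 89.16.25.127) does not contain 89.16.25.195
  89.16.27.128/25 (89.16.27.128 - 89.16.27.255) does not contain 89.16.25.195
  89.16.28.0/23 (89.16.28.0 - 89.16.29.255) does not contain 89.16.25.195
  89.16.16.0/23 (89.16.16.0 - 89.16.17.255) does not contain 89.16.25.195
  89.16.88.0/21 (89.16.88.0 - 89.16.95.255) does not contain 89.16.25.195
Longest matching prefix is /16 -> next hop 64.119.253.58.

64.119.253.58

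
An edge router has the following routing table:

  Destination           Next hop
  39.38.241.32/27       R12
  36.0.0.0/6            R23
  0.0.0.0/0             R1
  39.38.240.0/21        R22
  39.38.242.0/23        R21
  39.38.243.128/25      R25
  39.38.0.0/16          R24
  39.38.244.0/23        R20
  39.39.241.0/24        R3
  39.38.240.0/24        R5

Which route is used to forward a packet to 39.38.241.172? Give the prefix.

39.38.240.0/21

Entries matching 39.38.241.172:
  0.0.0.0/0 (default, matches everything)
  36.0.0.0/6 (36.0.0.0 - 39.255.255.255)
  39.38.0.0/16 (39.38.0.0 - 39.38.255.255)
  39.38.240.0/21 (39.38.240.0 - 39.38.247.255)
Most specific is 39.38.240.0/21.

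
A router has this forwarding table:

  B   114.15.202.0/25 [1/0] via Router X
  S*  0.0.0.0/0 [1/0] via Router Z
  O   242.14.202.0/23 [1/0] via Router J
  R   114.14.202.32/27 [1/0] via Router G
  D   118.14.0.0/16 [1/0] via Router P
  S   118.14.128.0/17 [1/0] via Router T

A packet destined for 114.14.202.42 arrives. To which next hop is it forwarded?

Router G

Routes whose prefix contains 114.14.202.42:
  0.0.0.0/0 (default, matches everything) -> Router Z
  114.14.202.32/27 (114.14.202.32 - 114.14.202.63) -> Router G
Longest matching prefix is /27 -> next hop Router G.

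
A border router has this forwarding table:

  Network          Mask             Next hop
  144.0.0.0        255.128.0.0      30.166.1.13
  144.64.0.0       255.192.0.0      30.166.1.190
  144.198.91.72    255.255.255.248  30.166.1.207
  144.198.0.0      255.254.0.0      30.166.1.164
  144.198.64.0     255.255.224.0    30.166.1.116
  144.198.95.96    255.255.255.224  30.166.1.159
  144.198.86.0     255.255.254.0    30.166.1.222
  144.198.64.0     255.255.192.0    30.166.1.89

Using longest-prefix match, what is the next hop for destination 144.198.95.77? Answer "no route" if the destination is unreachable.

Routes whose prefix contains 144.198.95.77:
  144.198.0.0/15 (144.198.0.0 - 144.199.255.255) -> 30.166.1.164
  144.198.64.0/18 (144.198.64.0 - 144.198.127.255) -> 30.166.1.89
  144.198.64.0/19 (144.198.64.0 - 144.198.95.255) -> 30.166.1.116
More-specific entries that do NOT match:
  144.198.91.72/29 (144.198.91.72 - 144.198.91.79) does not contain 144.198.95.77
  144.198.95.96/27 (144.198.95.96 - 144.198.95.127) does not contain 144.198.95.77
  144.198.86.0/23 (144.198.86.0 - 144.198.87.255) does not contain 144.198.95.77
Longest matching prefix is /19 -> next hop 30.166.1.116.

30.166.1.116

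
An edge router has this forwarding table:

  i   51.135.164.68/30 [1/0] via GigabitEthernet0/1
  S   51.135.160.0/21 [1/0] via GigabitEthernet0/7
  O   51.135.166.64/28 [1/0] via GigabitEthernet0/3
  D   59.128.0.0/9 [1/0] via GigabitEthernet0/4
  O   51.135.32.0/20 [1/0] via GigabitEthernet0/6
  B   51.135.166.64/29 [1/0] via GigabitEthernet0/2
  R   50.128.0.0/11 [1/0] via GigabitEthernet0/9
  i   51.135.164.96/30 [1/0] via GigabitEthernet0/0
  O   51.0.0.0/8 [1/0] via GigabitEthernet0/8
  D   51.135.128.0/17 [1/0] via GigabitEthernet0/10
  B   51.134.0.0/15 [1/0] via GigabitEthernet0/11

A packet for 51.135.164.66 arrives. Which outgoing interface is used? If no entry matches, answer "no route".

GigabitEthernet0/7

Routes whose prefix contains 51.135.164.66:
  51.0.0.0/8 (51.0.0.0 - 51.255.255.255) -> GigabitEthernet0/8
  51.134.0.0/15 (51.134.0.0 - 51.135.255.255) -> GigabitEthernet0/11
  51.135.128.0/17 (51.135.128.0 - 51.135.255.255) -> GigabitEthernet0/10
  51.135.160.0/21 (51.135.160.0 - 51.135.167.255) -> GigabitEthernet0/7
More-specific entries that do NOT match:
  51.135.164.68/30 (51.135.164.68 - 51.135.164.71) does not contain 51.135.164.66
  51.135.164.96/30 (51.135.164.96 - 51.135.164.99) does not contain 51.135.164.66
  51.135.166.64/29 (51.135.166.64 - 51.135.166.71) does not contain 51.135.164.66
  51.135.166.64/28 (51.135.166.64 - 51.135.166.79) does not contain 51.135.164.66
Longest matching prefix is /21 -> interface GigabitEthernet0/7.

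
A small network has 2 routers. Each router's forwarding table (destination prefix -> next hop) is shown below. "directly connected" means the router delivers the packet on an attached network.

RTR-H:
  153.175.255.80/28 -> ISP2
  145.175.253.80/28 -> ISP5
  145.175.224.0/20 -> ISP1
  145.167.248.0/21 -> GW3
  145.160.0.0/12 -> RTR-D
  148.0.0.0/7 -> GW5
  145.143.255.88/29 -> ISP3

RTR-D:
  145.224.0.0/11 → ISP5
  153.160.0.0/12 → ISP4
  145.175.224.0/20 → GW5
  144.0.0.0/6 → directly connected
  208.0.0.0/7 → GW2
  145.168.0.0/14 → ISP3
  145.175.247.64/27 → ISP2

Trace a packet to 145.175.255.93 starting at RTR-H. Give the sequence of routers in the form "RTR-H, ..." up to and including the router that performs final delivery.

RTR-H, RTR-D

At RTR-H: longest match for 145.175.255.93 is 145.160.0.0/12 -> RTR-D
At RTR-D: longest match for 145.175.255.93 is 144.0.0.0/6 -> directly connected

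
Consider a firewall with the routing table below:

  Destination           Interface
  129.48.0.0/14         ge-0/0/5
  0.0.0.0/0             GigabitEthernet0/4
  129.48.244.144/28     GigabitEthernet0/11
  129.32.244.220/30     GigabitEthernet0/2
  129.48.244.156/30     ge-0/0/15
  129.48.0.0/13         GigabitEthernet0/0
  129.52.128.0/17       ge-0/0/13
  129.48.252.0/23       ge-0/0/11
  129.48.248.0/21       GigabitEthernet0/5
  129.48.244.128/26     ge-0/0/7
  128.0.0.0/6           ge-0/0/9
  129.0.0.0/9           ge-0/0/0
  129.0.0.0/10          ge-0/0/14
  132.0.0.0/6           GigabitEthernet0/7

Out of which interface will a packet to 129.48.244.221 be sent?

ge-0/0/5

Routes whose prefix contains 129.48.244.221:
  0.0.0.0/0 (default, matches everything) -> GigabitEthernet0/4
  128.0.0.0/6 (128.0.0.0 - 131.255.255.255) -> ge-0/0/9
  129.0.0.0/9 (129.0.0.0 - 129.127.255.255) -> ge-0/0/0
  129.0.0.0/10 (129.0.0.0 - 129.63.255.255) -> ge-0/0/14
  129.48.0.0/13 (129.48.0.0 - 129.55.255.255) -> GigabitEthernet0/0
  129.48.0.0/14 (129.48.0.0 - 129.51.255.255) -> ge-0/0/5
More-specific entries that do NOT match:
  129.32.244.220/30 (129.32.244.220 - 129.32.244.223) does not contain 129.48.244.221
  129.48.244.156/30 (129.48.244.156 - 129.48.244.159) does not contain 129.48.244.221
  129.48.244.144/28 (129.48.244.144 - 129.48.244.159) does not contain 129.48.244.221
  129.48.244.128/26 (129.48.244.128 - 129.48.244.191) does not contain 129.48.244.221
  129.48.252.0/23 (129.48.252.0 - 129.48.253.255) does not contain 129.48.244.221
  129.48.248.0/21 (129.48.248.0 - 129.48.255.255) does not contain 129.48.244.221
  129.52.128.0/17 (129.52.128.0 - 129.52.255.255) does not contain 129.48.244.221
Longest matching prefix is /14 -> interface ge-0/0/5.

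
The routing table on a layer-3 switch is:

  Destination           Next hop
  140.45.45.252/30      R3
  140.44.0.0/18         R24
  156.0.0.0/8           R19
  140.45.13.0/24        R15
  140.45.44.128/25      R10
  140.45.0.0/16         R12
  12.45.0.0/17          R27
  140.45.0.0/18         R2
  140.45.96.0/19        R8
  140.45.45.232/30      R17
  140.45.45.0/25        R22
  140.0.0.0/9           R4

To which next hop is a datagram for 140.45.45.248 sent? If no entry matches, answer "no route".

Routes whose prefix contains 140.45.45.248:
  140.0.0.0/9 (140.0.0.0 - 140.127.255.255) -> R4
  140.45.0.0/16 (140.45.0.0 - 140.45.255.255) -> R12
  140.45.0.0/18 (140.45.0.0 - 140.45.63.255) -> R2
More-specific entries that do NOT match:
  140.45.45.252/30 (140.45.45.252 - 140.45.45.255) does not contain 140.45.45.248
  140.45.45.232/30 (140.45.45.232 - 140.45.45.235) does not contain 140.45.45.248
  140.45.44.128/25 (140.45.44.128 - 140.45.44.255) does not contain 140.45.45.248
  140.45.45.0/25 (140.45.45.0 - 140.45.45.127) does not contain 140.45.45.248
  140.45.13.0/24 (140.45.13.0 - 140.45.13.255) does not contain 140.45.45.248
  140.45.96.0/19 (140.45.96.0 - 140.45.127.255) does not contain 140.45.45.248
Longest matching prefix is /18 -> next hop R2.

R2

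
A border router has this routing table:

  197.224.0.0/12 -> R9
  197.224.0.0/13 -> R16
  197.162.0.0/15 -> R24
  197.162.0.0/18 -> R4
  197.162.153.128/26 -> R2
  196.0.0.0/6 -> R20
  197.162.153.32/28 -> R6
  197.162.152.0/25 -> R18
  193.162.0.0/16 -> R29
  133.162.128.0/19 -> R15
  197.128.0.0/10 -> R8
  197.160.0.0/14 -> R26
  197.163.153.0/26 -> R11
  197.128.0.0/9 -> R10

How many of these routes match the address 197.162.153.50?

Prefixes containing 197.162.153.50:
  196.0.0.0/6 (196.0.0.0 - 199.255.255.255)
  197.128.0.0/9 (197.128.0.0 - 197.255.255.255)
  197.128.0.0/10 (197.128.0.0 - 197.191.255.255)
  197.160.0.0/14 (197.160.0.0 - 197.163.255.255)
  197.162.0.0/15 (197.162.0.0 - 197.163.255.255)
Total matching entries: 5.

5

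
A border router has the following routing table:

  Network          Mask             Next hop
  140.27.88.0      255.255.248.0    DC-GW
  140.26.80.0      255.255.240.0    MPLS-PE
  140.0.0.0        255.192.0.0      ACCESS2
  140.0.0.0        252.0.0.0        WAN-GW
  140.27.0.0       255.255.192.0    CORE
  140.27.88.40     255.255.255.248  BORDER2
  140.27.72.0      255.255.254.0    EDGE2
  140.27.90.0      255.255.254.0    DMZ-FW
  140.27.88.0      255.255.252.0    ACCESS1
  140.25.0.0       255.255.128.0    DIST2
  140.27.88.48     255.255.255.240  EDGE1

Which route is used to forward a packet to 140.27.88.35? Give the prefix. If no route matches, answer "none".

Entries matching 140.27.88.35:
  140.0.0.0/6 (140.0.0.0 - 143.255.255.255)
  140.0.0.0/10 (140.0.0.0 - 140.63.255.255)
  140.27.88.0/21 (140.27.88.0 - 140.27.95.255)
  140.27.88.0/22 (140.27.88.0 - 140.27.91.255)
Most specific is 140.27.88.0/22.

140.27.88.0/22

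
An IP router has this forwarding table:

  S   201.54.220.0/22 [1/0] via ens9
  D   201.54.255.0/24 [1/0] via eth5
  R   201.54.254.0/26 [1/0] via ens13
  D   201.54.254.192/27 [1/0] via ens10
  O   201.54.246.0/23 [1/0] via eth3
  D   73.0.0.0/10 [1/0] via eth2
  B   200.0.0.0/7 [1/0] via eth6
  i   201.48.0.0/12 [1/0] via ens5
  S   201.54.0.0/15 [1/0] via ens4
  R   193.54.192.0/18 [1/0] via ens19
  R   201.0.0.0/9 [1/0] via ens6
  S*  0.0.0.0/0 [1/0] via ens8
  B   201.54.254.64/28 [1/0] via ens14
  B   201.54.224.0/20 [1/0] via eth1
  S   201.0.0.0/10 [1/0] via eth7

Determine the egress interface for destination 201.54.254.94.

Routes whose prefix contains 201.54.254.94:
  0.0.0.0/0 (default, matches everything) -> ens8
  200.0.0.0/7 (200.0.0.0 - 201.255.255.255) -> eth6
  201.0.0.0/9 (201.0.0.0 - 201.127.255.255) -> ens6
  201.0.0.0/10 (201.0.0.0 - 201.63.255.255) -> eth7
  201.48.0.0/12 (201.48.0.0 - 201.63.255.255) -> ens5
  201.54.0.0/15 (201.54.0.0 - 201.55.255.255) -> ens4
More-specific entries that do NOT match:
  201.54.254.64/28 (201.54.254.64 - 201.54.254.79) does not contain 201.54.254.94
  201.54.254.192/27 (201.54.254.192 - 201.54.254.223) does not contain 201.54.254.94
  201.54.254.0/26 (201.54.254.0 - 201.54.254.63) does not contain 201.54.254.94
  201.54.255.0/24 (201.54.255.0 - 201.54.255.255) does not contain 201.54.254.94
  201.54.246.0/23 (201.54.246.0 - 201.54.247.255) does not contain 201.54.254.94
  201.54.220.0/22 (201.54.220.0 - 201.54.223.255) does not contain 201.54.254.94
  201.54.224.0/20 (201.54.224.0 - 201.54.239.255) does not contain 201.54.254.94
  193.54.192.0/18 (193.54.192.0 - 193.54.255.255) does not contain 201.54.254.94
Longest matching prefix is /15 -> interface ens4.

ens4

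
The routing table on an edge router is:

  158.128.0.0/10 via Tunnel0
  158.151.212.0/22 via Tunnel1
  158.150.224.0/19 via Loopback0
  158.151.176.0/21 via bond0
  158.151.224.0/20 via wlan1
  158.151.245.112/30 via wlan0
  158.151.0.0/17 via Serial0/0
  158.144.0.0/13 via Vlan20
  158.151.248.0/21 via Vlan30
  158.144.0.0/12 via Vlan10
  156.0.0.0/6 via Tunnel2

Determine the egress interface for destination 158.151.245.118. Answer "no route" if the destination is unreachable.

Routes whose prefix contains 158.151.245.118:
  156.0.0.0/6 (156.0.0.0 - 159.255.255.255) -> Tunnel2
  158.128.0.0/10 (158.128.0.0 - 158.191.255.255) -> Tunnel0
  158.144.0.0/12 (158.144.0.0 - 158.159.255.255) -> Vlan10
  158.144.0.0/13 (158.144.0.0 - 158.151.255.255) -> Vlan20
More-specific entries that do NOT match:
  158.151.245.112/30 (158.151.245.112 - 158.151.245.115) does not contain 158.151.245.118
  158.151.212.0/22 (158.151.212.0 - 158.151.215.255) does not contain 158.151.245.118
  158.151.176.0/21 (158.151.176.0 - 158.151.183.255) does not contain 158.151.245.118
  158.151.248.0/21 (158.151.248.0 - 158.151.255.255) does not contain 158.151.245.118
  158.151.224.0/20 (158.151.224.0 - 158.151.239.255) does not contain 158.151.245.118
  158.150.224.0/19 (158.150.224.0 - 158.150.255.255) does not contain 158.151.245.118
  158.151.0.0/17 (158.151.0.0 - 158.151.127.255) does not contain 158.151.245.118
Longest matching prefix is /13 -> interface Vlan20.

Vlan20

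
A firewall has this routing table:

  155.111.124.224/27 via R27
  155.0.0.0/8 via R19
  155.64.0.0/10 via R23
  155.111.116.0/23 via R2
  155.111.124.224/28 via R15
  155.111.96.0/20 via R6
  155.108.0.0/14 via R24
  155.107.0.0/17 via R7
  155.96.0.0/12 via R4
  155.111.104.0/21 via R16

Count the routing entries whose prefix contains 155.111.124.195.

4

Prefixes containing 155.111.124.195:
  155.0.0.0/8 (155.0.0.0 - 155.255.255.255)
  155.64.0.0/10 (155.64.0.0 - 155.127.255.255)
  155.96.0.0/12 (155.96.0.0 - 155.111.255.255)
  155.108.0.0/14 (155.108.0.0 - 155.111.255.255)
Total matching entries: 4.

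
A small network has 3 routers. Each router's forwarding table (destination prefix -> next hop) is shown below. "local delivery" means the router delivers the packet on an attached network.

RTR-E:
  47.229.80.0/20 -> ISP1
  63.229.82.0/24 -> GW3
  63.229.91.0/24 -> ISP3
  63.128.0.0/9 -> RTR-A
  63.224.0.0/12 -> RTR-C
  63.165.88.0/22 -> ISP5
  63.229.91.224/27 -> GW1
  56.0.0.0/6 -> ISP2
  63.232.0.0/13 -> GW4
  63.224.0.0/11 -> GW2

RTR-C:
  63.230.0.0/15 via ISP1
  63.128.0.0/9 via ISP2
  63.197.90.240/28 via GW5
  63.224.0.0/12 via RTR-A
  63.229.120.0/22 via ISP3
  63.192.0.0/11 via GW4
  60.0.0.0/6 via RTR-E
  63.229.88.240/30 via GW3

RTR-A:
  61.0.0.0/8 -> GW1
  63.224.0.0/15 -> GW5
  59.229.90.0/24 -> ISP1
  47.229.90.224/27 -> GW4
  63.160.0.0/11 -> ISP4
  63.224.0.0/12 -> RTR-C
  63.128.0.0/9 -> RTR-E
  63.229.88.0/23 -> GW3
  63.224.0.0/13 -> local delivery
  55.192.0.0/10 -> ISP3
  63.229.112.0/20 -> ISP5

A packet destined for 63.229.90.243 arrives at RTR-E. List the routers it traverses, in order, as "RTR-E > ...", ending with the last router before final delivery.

RTR-E > RTR-C > RTR-A

At RTR-E: longest match for 63.229.90.243 is 63.224.0.0/12 -> RTR-C
At RTR-C: longest match for 63.229.90.243 is 63.224.0.0/12 -> RTR-A
At RTR-A: longest match for 63.229.90.243 is 63.224.0.0/13 -> local delivery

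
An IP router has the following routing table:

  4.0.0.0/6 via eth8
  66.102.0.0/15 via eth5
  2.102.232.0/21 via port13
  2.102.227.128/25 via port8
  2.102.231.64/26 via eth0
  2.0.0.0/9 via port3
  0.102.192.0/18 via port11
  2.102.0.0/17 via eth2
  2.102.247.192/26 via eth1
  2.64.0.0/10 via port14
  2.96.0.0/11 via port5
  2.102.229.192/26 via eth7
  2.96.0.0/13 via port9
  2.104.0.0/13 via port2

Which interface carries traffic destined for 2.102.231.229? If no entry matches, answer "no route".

Routes whose prefix contains 2.102.231.229:
  2.0.0.0/9 (2.0.0.0 - 2.127.255.255) -> port3
  2.64.0.0/10 (2.64.0.0 - 2.127.255.255) -> port14
  2.96.0.0/11 (2.96.0.0 - 2.127.255.255) -> port5
  2.96.0.0/13 (2.96.0.0 - 2.103.255.255) -> port9
More-specific entries that do NOT match:
  2.102.231.64/26 (2.102.231.64 - 2.102.231.127) does not contain 2.102.231.229
  2.102.247.192/26 (2.102.247.192 - 2.102.247.255) does not contain 2.102.231.229
  2.102.229.192/26 (2.102.229.192 - 2.102.229.255) does not contain 2.102.231.229
  2.102.227.128/25 (2.102.227.128 - 2.102.227.255) does not contain 2.102.231.229
  2.102.232.0/21 (2.102.232.0 - 2.102.239.255) does not contain 2.102.231.229
  0.102.192.0/18 (0.102.192.0 - 0.102.255.255) does not contain 2.102.231.229
  2.102.0.0/17 (2.102.0.0 - 2.102.127.255) does not contain 2.102.231.229
  66.102.0.0/15 (66.102.0.0 - 66.103.255.255) does not contain 2.102.231.229
Longest matching prefix is /13 -> interface port9.

port9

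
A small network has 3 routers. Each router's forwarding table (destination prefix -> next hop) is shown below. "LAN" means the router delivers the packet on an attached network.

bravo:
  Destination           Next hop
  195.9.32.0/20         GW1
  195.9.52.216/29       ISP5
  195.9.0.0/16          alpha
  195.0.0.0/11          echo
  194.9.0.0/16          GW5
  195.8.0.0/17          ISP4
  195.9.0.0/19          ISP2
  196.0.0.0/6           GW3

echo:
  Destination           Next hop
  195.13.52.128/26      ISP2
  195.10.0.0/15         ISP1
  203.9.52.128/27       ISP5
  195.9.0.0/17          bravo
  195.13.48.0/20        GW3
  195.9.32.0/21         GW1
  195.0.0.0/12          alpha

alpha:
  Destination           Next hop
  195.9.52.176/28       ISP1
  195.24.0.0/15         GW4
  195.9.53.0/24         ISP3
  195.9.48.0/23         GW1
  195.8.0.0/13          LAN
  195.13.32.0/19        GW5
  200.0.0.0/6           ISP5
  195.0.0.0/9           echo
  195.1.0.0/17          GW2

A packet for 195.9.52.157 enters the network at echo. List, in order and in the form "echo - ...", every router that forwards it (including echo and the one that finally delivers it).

echo - bravo - alpha

At echo: longest match for 195.9.52.157 is 195.9.0.0/17 -> bravo
At bravo: longest match for 195.9.52.157 is 195.9.0.0/16 -> alpha
At alpha: longest match for 195.9.52.157 is 195.8.0.0/13 -> LAN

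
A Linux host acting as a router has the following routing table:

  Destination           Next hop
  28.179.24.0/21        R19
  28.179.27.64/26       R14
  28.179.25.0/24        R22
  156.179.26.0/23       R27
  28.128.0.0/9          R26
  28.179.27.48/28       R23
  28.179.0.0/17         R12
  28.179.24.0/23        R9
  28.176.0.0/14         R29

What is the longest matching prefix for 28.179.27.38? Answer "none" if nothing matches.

Entries matching 28.179.27.38:
  28.128.0.0/9 (28.128.0.0 - 28.255.255.255)
  28.176.0.0/14 (28.176.0.0 - 28.179.255.255)
  28.179.0.0/17 (28.179.0.0 - 28.179.127.255)
  28.179.24.0/21 (28.179.24.0 - 28.179.31.255)
Most specific is 28.179.24.0/21.

28.179.24.0/21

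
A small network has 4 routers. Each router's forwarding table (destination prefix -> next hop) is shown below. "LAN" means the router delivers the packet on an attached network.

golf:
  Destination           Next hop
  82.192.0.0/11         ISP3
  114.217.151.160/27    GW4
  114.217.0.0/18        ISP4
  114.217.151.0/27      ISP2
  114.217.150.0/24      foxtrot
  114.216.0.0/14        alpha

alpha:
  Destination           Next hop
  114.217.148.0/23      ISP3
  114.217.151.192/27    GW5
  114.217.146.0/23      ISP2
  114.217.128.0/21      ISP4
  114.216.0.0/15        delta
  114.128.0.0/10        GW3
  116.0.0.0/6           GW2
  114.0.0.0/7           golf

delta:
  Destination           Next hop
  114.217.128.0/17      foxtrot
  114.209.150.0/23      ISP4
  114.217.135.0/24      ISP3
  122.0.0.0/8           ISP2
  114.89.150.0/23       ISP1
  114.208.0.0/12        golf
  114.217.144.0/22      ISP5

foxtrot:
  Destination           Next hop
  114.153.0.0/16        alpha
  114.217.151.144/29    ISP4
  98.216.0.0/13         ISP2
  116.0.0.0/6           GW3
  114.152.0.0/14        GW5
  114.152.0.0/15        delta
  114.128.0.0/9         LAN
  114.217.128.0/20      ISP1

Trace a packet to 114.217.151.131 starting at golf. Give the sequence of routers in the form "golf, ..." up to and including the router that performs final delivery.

golf, alpha, delta, foxtrot

At golf: longest match for 114.217.151.131 is 114.216.0.0/14 -> alpha
At alpha: longest match for 114.217.151.131 is 114.216.0.0/15 -> delta
At delta: longest match for 114.217.151.131 is 114.217.128.0/17 -> foxtrot
At foxtrot: longest match for 114.217.151.131 is 114.128.0.0/9 -> LAN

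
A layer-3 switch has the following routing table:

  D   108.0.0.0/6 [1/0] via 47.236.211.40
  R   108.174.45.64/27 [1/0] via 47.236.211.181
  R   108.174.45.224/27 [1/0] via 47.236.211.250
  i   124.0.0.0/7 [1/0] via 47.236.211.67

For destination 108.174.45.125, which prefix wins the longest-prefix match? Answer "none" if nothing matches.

Entries matching 108.174.45.125:
  108.0.0.0/6 (108.0.0.0 - 111.255.255.255)
Most specific is 108.0.0.0/6.

108.0.0.0/6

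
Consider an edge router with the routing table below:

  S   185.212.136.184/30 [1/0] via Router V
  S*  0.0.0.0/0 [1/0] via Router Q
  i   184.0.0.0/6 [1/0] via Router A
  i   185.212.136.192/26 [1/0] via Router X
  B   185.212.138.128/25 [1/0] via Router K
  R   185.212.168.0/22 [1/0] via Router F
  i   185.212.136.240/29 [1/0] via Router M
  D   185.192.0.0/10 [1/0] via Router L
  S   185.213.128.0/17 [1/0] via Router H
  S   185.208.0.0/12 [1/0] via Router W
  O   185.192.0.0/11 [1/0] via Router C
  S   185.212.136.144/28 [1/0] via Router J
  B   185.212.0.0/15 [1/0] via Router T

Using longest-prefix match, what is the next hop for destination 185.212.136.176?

Router T

Routes whose prefix contains 185.212.136.176:
  0.0.0.0/0 (default, matches everything) -> Router Q
  184.0.0.0/6 (184.0.0.0 - 187.255.255.255) -> Router A
  185.192.0.0/10 (185.192.0.0 - 185.255.255.255) -> Router L
  185.192.0.0/11 (185.192.0.0 - 185.223.255.255) -> Router C
  185.208.0.0/12 (185.208.0.0 - 185.223.255.255) -> Router W
  185.212.0.0/15 (185.212.0.0 - 185.213.255.255) -> Router T
More-specific entries that do NOT match:
  185.212.136.184/30 (185.212.136.184 - 185.212.136.187) does not contain 185.212.136.176
  185.212.136.240/29 (185.212.136.240 - 185.212.136.247) does not contain 185.212.136.176
  185.212.136.144/28 (185.212.136.144 - 185.212.136.159) does not contain 185.212.136.176
  185.212.136.192/26 (185.212.136.192 - 185.212.136.255) does not contain 185.212.136.176
  185.212.138.128/25 (185.212.138.128 - 185.212.138.255) does not contain 185.212.136.176
  185.212.168.0/22 (185.212.168.0 - 185.212.171.255) does not contain 185.212.136.176
  185.213.128.0/17 (185.213.128.0 - 185.213.255.255) does not contain 185.212.136.176
Longest matching prefix is /15 -> next hop Router T.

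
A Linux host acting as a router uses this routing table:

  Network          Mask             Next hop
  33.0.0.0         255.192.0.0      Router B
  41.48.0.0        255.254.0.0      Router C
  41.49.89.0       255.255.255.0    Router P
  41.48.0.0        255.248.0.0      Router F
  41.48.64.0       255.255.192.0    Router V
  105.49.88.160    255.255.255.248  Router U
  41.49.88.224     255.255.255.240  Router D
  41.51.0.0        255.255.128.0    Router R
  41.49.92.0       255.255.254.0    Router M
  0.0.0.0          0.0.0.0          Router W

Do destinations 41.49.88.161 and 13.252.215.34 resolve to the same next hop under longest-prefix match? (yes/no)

41.49.88.161: longest match 41.48.0.0/15 -> Router C
13.252.215.34: longest match 0.0.0.0/0 -> Router W

no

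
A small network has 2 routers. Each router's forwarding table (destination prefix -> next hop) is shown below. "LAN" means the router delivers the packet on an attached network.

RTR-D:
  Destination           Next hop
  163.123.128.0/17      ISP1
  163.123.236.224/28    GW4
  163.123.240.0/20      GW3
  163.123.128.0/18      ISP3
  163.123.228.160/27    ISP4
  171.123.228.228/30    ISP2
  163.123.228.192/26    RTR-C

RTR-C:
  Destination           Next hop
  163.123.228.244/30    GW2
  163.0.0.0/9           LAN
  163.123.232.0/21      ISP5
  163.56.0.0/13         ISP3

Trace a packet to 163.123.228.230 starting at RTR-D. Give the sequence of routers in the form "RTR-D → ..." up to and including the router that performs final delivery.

At RTR-D: longest match for 163.123.228.230 is 163.123.228.192/26 -> RTR-C
At RTR-C: longest match for 163.123.228.230 is 163.0.0.0/9 -> LAN

RTR-D → RTR-C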